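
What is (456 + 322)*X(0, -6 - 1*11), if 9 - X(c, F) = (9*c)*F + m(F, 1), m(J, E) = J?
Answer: 20228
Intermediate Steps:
X(c, F) = 9 - F - 9*F*c (X(c, F) = 9 - ((9*c)*F + F) = 9 - (9*F*c + F) = 9 - (F + 9*F*c) = 9 + (-F - 9*F*c) = 9 - F - 9*F*c)
(456 + 322)*X(0, -6 - 1*11) = (456 + 322)*(9 - (-6 - 1*11) - 9*(-6 - 1*11)*0) = 778*(9 - (-6 - 11) - 9*(-6 - 11)*0) = 778*(9 - 1*(-17) - 9*(-17)*0) = 778*(9 + 17 + 0) = 778*26 = 20228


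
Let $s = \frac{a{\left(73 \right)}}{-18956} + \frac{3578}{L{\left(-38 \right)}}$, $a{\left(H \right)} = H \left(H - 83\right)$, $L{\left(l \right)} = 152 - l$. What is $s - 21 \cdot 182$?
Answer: $- \frac{3424376203}{900410} \approx -3803.1$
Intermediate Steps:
$a{\left(H \right)} = H \left(-83 + H\right)$
$s = \frac{16990817}{900410}$ ($s = \frac{73 \left(-83 + 73\right)}{-18956} + \frac{3578}{152 - -38} = 73 \left(-10\right) \left(- \frac{1}{18956}\right) + \frac{3578}{152 + 38} = \left(-730\right) \left(- \frac{1}{18956}\right) + \frac{3578}{190} = \frac{365}{9478} + 3578 \cdot \frac{1}{190} = \frac{365}{9478} + \frac{1789}{95} = \frac{16990817}{900410} \approx 18.87$)
$s - 21 \cdot 182 = \frac{16990817}{900410} - 21 \cdot 182 = \frac{16990817}{900410} - 3822 = - \frac{3424376203}{900410}$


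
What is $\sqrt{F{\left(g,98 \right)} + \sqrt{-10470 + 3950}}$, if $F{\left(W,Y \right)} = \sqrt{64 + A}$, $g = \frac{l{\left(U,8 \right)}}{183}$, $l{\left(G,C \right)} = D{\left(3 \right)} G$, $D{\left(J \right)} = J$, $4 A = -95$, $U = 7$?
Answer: $\frac{\sqrt{2 \sqrt{161} + 8 i \sqrt{1630}}}{2} \approx 6.6083 + 6.1095 i$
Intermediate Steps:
$A = - \frac{95}{4}$ ($A = \frac{1}{4} \left(-95\right) = - \frac{95}{4} \approx -23.75$)
$l{\left(G,C \right)} = 3 G$
$g = \frac{7}{61}$ ($g = \frac{3 \cdot 7}{183} = 21 \cdot \frac{1}{183} = \frac{7}{61} \approx 0.11475$)
$F{\left(W,Y \right)} = \frac{\sqrt{161}}{2}$ ($F{\left(W,Y \right)} = \sqrt{64 - \frac{95}{4}} = \sqrt{\frac{161}{4}} = \frac{\sqrt{161}}{2}$)
$\sqrt{F{\left(g,98 \right)} + \sqrt{-10470 + 3950}} = \sqrt{\frac{\sqrt{161}}{2} + \sqrt{-10470 + 3950}} = \sqrt{\frac{\sqrt{161}}{2} + \sqrt{-6520}} = \sqrt{\frac{\sqrt{161}}{2} + 2 i \sqrt{1630}}$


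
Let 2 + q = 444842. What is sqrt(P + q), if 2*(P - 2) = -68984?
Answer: 5*sqrt(16414) ≈ 640.59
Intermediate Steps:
q = 444840 (q = -2 + 444842 = 444840)
P = -34490 (P = 2 + (1/2)*(-68984) = 2 - 34492 = -34490)
sqrt(P + q) = sqrt(-34490 + 444840) = sqrt(410350) = 5*sqrt(16414)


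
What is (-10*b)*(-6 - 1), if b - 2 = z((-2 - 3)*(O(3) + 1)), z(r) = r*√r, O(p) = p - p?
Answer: 140 - 350*I*√5 ≈ 140.0 - 782.62*I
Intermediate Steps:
O(p) = 0
z(r) = r^(3/2)
b = 2 - 5*I*√5 (b = 2 + ((-2 - 3)*(0 + 1))^(3/2) = 2 + (-5*1)^(3/2) = 2 + (-5)^(3/2) = 2 - 5*I*√5 ≈ 2.0 - 11.18*I)
(-10*b)*(-6 - 1) = (-10*(2 - 5*I*√5))*(-6 - 1) = (-20 + 50*I*√5)*(-7) = 140 - 350*I*√5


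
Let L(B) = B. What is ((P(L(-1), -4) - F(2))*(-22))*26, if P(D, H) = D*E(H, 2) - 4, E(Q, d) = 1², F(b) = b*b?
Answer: 5148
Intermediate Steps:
F(b) = b²
E(Q, d) = 1
P(D, H) = -4 + D (P(D, H) = D*1 - 4 = D - 4 = -4 + D)
((P(L(-1), -4) - F(2))*(-22))*26 = (((-4 - 1) - 1*2²)*(-22))*26 = ((-5 - 1*4)*(-22))*26 = ((-5 - 4)*(-22))*26 = -9*(-22)*26 = 198*26 = 5148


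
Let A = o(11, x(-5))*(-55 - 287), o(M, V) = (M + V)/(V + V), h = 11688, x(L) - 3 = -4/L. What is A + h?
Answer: 11022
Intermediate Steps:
x(L) = 3 - 4/L
o(M, V) = (M + V)/(2*V) (o(M, V) = (M + V)/((2*V)) = (M + V)*(1/(2*V)) = (M + V)/(2*V))
A = -666 (A = ((11 + (3 - 4/(-5)))/(2*(3 - 4/(-5))))*(-55 - 287) = ((11 + (3 - 4*(-1/5)))/(2*(3 - 4*(-1/5))))*(-342) = ((11 + (3 + 4/5))/(2*(3 + 4/5)))*(-342) = ((11 + 19/5)/(2*(19/5)))*(-342) = ((1/2)*(5/19)*(74/5))*(-342) = (37/19)*(-342) = -666)
A + h = -666 + 11688 = 11022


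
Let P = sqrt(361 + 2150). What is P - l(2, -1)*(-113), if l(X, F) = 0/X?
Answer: 9*sqrt(31) ≈ 50.110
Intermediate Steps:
l(X, F) = 0
P = 9*sqrt(31) (P = sqrt(2511) = 9*sqrt(31) ≈ 50.110)
P - l(2, -1)*(-113) = 9*sqrt(31) - 0*(-113) = 9*sqrt(31) - 1*0 = 9*sqrt(31) + 0 = 9*sqrt(31)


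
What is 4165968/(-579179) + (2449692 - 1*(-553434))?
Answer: 1739343347586/579179 ≈ 3.0031e+6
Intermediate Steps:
4165968/(-579179) + (2449692 - 1*(-553434)) = 4165968*(-1/579179) + (2449692 + 553434) = -4165968/579179 + 3003126 = 1739343347586/579179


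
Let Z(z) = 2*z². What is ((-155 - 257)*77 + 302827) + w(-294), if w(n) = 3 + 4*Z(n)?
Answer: 962594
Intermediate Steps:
w(n) = 3 + 8*n² (w(n) = 3 + 4*(2*n²) = 3 + 8*n²)
((-155 - 257)*77 + 302827) + w(-294) = ((-155 - 257)*77 + 302827) + (3 + 8*(-294)²) = (-412*77 + 302827) + (3 + 8*86436) = (-31724 + 302827) + (3 + 691488) = 271103 + 691491 = 962594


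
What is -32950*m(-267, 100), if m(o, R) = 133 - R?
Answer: -1087350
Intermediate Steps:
-32950*m(-267, 100) = -32950/(1/(133 - 1*100)) = -32950/(1/(133 - 100)) = -32950/(1/33) = -32950/1/33 = -32950*33 = -1087350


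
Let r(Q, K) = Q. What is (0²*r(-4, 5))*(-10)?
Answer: 0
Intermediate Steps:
(0²*r(-4, 5))*(-10) = (0²*(-4))*(-10) = (0*(-4))*(-10) = 0*(-10) = 0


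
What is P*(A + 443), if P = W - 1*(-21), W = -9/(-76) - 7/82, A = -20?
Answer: 27722997/3116 ≈ 8897.0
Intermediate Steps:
W = 103/3116 (W = -9*(-1/76) - 7*1/82 = 9/76 - 7/82 = 103/3116 ≈ 0.033055)
P = 65539/3116 (P = 103/3116 - 1*(-21) = 103/3116 + 21 = 65539/3116 ≈ 21.033)
P*(A + 443) = 65539*(-20 + 443)/3116 = (65539/3116)*423 = 27722997/3116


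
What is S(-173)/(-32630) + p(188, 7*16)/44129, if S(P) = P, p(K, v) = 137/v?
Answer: 429756907/80636039120 ≈ 0.0053296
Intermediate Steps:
S(-173)/(-32630) + p(188, 7*16)/44129 = -173/(-32630) + (137/((7*16)))/44129 = -173*(-1/32630) + (137/112)*(1/44129) = 173/32630 + (137*(1/112))*(1/44129) = 173/32630 + (137/112)*(1/44129) = 173/32630 + 137/4942448 = 429756907/80636039120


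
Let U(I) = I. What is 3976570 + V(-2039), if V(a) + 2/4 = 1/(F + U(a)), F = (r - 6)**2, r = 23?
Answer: 3479498312/875 ≈ 3.9766e+6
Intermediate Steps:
F = 289 (F = (23 - 6)**2 = 17**2 = 289)
V(a) = -1/2 + 1/(289 + a)
3976570 + V(-2039) = 3976570 + (-287 - 1*(-2039))/(2*(289 - 2039)) = 3976570 + (1/2)*(-287 + 2039)/(-1750) = 3976570 + (1/2)*(-1/1750)*1752 = 3976570 - 438/875 = 3479498312/875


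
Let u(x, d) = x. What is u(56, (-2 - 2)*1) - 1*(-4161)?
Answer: 4217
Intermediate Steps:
u(56, (-2 - 2)*1) - 1*(-4161) = 56 - 1*(-4161) = 56 + 4161 = 4217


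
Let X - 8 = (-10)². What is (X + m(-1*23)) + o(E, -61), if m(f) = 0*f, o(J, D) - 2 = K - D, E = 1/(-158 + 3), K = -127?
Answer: 44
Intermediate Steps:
E = -1/155 (E = 1/(-155) = -1/155 ≈ -0.0064516)
X = 108 (X = 8 + (-10)² = 8 + 100 = 108)
o(J, D) = -125 - D (o(J, D) = 2 + (-127 - D) = -125 - D)
m(f) = 0
(X + m(-1*23)) + o(E, -61) = (108 + 0) + (-125 - 1*(-61)) = 108 + (-125 + 61) = 108 - 64 = 44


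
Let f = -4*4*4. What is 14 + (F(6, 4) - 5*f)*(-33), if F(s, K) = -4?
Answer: -10414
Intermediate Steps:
f = -64 (f = -16*4 = -64)
14 + (F(6, 4) - 5*f)*(-33) = 14 + (-4 - 5*(-64))*(-33) = 14 + (-4 + 320)*(-33) = 14 + 316*(-33) = 14 - 10428 = -10414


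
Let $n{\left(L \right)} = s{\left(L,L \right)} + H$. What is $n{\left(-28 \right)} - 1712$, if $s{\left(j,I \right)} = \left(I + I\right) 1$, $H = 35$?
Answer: $-1733$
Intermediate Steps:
$s{\left(j,I \right)} = 2 I$ ($s{\left(j,I \right)} = 2 I 1 = 2 I$)
$n{\left(L \right)} = 35 + 2 L$ ($n{\left(L \right)} = 2 L + 35 = 35 + 2 L$)
$n{\left(-28 \right)} - 1712 = \left(35 + 2 \left(-28\right)\right) - 1712 = \left(35 - 56\right) - 1712 = -21 - 1712 = -1733$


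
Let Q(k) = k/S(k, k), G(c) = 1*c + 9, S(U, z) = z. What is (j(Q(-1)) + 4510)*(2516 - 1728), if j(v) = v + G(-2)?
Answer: 3560184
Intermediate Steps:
G(c) = 9 + c (G(c) = c + 9 = 9 + c)
Q(k) = 1 (Q(k) = k/k = 1)
j(v) = 7 + v (j(v) = v + (9 - 2) = v + 7 = 7 + v)
(j(Q(-1)) + 4510)*(2516 - 1728) = ((7 + 1) + 4510)*(2516 - 1728) = (8 + 4510)*788 = 4518*788 = 3560184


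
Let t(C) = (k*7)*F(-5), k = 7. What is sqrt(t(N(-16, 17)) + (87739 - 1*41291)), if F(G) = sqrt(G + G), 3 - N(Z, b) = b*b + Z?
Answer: sqrt(46448 + 49*I*sqrt(10)) ≈ 215.52 + 0.3595*I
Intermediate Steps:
N(Z, b) = 3 - Z - b**2 (N(Z, b) = 3 - (b*b + Z) = 3 - (b**2 + Z) = 3 - (Z + b**2) = 3 + (-Z - b**2) = 3 - Z - b**2)
F(G) = sqrt(2)*sqrt(G) (F(G) = sqrt(2*G) = sqrt(2)*sqrt(G))
t(C) = 49*I*sqrt(10) (t(C) = (7*7)*(sqrt(2)*sqrt(-5)) = 49*(sqrt(2)*(I*sqrt(5))) = 49*(I*sqrt(10)) = 49*I*sqrt(10))
sqrt(t(N(-16, 17)) + (87739 - 1*41291)) = sqrt(49*I*sqrt(10) + (87739 - 1*41291)) = sqrt(49*I*sqrt(10) + (87739 - 41291)) = sqrt(49*I*sqrt(10) + 46448) = sqrt(46448 + 49*I*sqrt(10))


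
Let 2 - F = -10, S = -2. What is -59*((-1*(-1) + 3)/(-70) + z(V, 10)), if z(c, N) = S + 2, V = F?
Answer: 118/35 ≈ 3.3714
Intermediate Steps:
F = 12 (F = 2 - 1*(-10) = 2 + 10 = 12)
V = 12
z(c, N) = 0 (z(c, N) = -2 + 2 = 0)
-59*((-1*(-1) + 3)/(-70) + z(V, 10)) = -59*((-1*(-1) + 3)/(-70) + 0) = -59*((1 + 3)*(-1/70) + 0) = -59*(4*(-1/70) + 0) = -59*(-2/35 + 0) = -59*(-2/35) = 118/35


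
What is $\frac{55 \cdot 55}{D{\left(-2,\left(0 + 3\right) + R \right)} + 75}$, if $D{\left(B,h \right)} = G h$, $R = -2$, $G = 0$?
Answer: $\frac{121}{3} \approx 40.333$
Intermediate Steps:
$D{\left(B,h \right)} = 0$ ($D{\left(B,h \right)} = 0 h = 0$)
$\frac{55 \cdot 55}{D{\left(-2,\left(0 + 3\right) + R \right)} + 75} = \frac{55 \cdot 55}{0 + 75} = \frac{3025}{75} = 3025 \cdot \frac{1}{75} = \frac{121}{3}$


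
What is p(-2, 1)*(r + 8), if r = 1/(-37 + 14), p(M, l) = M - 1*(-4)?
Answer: 366/23 ≈ 15.913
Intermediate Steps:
p(M, l) = 4 + M (p(M, l) = M + 4 = 4 + M)
r = -1/23 (r = 1/(-23) = -1/23 ≈ -0.043478)
p(-2, 1)*(r + 8) = (4 - 2)*(-1/23 + 8) = 2*(183/23) = 366/23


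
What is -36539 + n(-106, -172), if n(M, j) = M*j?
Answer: -18307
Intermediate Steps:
-36539 + n(-106, -172) = -36539 - 106*(-172) = -36539 + 18232 = -18307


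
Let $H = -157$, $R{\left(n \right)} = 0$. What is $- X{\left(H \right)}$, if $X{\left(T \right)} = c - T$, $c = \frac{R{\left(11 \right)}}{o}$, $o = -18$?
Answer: $-157$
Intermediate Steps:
$c = 0$ ($c = \frac{0}{-18} = 0 \left(- \frac{1}{18}\right) = 0$)
$X{\left(T \right)} = - T$ ($X{\left(T \right)} = 0 - T = - T$)
$- X{\left(H \right)} = - \left(-1\right) \left(-157\right) = \left(-1\right) 157 = -157$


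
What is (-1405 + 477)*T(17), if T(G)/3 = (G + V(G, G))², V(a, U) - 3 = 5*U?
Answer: -30693600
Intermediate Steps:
V(a, U) = 3 + 5*U
T(G) = 3*(3 + 6*G)² (T(G) = 3*(G + (3 + 5*G))² = 3*(3 + 6*G)²)
(-1405 + 477)*T(17) = (-1405 + 477)*(27*(1 + 2*17)²) = -25056*(1 + 34)² = -25056*35² = -25056*1225 = -928*33075 = -30693600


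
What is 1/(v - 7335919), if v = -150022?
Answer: -1/7485941 ≈ -1.3358e-7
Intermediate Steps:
1/(v - 7335919) = 1/(-150022 - 7335919) = 1/(-7485941) = -1/7485941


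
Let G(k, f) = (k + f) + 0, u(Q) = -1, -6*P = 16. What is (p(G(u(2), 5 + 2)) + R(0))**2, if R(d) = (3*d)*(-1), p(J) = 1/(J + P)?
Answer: 9/100 ≈ 0.090000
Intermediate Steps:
P = -8/3 (P = -1/6*16 = -8/3 ≈ -2.6667)
G(k, f) = f + k (G(k, f) = (f + k) + 0 = f + k)
p(J) = 1/(-8/3 + J) (p(J) = 1/(J - 8/3) = 1/(-8/3 + J))
R(d) = -3*d
(p(G(u(2), 5 + 2)) + R(0))**2 = (3/(-8 + 3*((5 + 2) - 1)) - 3*0)**2 = (3/(-8 + 3*(7 - 1)) + 0)**2 = (3/(-8 + 3*6) + 0)**2 = (3/(-8 + 18) + 0)**2 = (3/10 + 0)**2 = (3/10)**2 = 9/100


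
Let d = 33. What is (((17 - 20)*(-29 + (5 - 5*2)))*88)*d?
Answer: 296208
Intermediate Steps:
(((17 - 20)*(-29 + (5 - 5*2)))*88)*d = (((17 - 20)*(-29 + (5 - 5*2)))*88)*33 = (-3*(-29 + (5 - 10))*88)*33 = (-3*(-29 - 5)*88)*33 = (-3*(-34)*88)*33 = (102*88)*33 = 8976*33 = 296208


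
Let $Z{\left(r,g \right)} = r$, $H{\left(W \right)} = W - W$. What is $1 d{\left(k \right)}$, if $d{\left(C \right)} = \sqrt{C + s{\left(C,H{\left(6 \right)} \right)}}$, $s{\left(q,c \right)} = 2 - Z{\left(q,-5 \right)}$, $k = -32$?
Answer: $\sqrt{2} \approx 1.4142$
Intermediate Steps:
$H{\left(W \right)} = 0$
$s{\left(q,c \right)} = 2 - q$
$d{\left(C \right)} = \sqrt{2}$ ($d{\left(C \right)} = \sqrt{C - \left(-2 + C\right)} = \sqrt{2}$)
$1 d{\left(k \right)} = 1 \sqrt{2} = \sqrt{2}$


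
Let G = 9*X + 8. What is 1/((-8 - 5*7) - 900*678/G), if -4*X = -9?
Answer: -1/21643 ≈ -4.6204e-5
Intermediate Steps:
X = 9/4 (X = -¼*(-9) = 9/4 ≈ 2.2500)
G = 113/4 (G = 9*(9/4) + 8 = 81/4 + 8 = 113/4 ≈ 28.250)
1/((-8 - 5*7) - 900*678/G) = 1/((-8 - 5*7) - 900/((113/4)/678)) = 1/((-8 - 35) - 900/((113/4)*(1/678))) = 1/(-43 - 900/1/24) = 1/(-43 - 900*24) = 1/(-43 - 21600) = 1/(-21643) = -1/21643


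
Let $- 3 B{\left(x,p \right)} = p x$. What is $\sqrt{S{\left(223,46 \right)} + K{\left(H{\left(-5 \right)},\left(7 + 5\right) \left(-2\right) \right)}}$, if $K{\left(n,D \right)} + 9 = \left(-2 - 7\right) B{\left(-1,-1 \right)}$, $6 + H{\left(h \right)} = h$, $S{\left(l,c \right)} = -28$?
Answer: $i \sqrt{34} \approx 5.8309 i$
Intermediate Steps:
$B{\left(x,p \right)} = - \frac{p x}{3}$
$H{\left(h \right)} = -6 + h$
$K{\left(n,D \right)} = -6$ ($K{\left(n,D \right)} = -9 + \left(-2 - 7\right) \left(\left(- \frac{1}{3}\right) \left(-1\right) \left(-1\right)\right) = -9 - -3 = -9 + 3 = -6$)
$\sqrt{S{\left(223,46 \right)} + K{\left(H{\left(-5 \right)},\left(7 + 5\right) \left(-2\right) \right)}} = \sqrt{-28 - 6} = \sqrt{-34} = i \sqrt{34}$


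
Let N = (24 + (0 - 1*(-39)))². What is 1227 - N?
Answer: -2742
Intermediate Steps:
N = 3969 (N = (24 + (0 + 39))² = (24 + 39)² = 63² = 3969)
1227 - N = 1227 - 1*3969 = 1227 - 3969 = -2742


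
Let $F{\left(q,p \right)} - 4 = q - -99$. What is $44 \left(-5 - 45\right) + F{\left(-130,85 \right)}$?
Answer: $-2227$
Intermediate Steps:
$F{\left(q,p \right)} = 103 + q$ ($F{\left(q,p \right)} = 4 + \left(q - -99\right) = 4 + \left(q + 99\right) = 4 + \left(99 + q\right) = 103 + q$)
$44 \left(-5 - 45\right) + F{\left(-130,85 \right)} = 44 \left(-5 - 45\right) + \left(103 - 130\right) = 44 \left(-50\right) - 27 = -2200 - 27 = -2227$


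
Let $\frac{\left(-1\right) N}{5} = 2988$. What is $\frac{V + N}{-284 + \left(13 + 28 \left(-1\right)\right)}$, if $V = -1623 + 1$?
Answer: $\frac{1274}{23} \approx 55.391$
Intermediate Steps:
$V = -1622$
$N = -14940$ ($N = \left(-5\right) 2988 = -14940$)
$\frac{V + N}{-284 + \left(13 + 28 \left(-1\right)\right)} = \frac{-1622 - 14940}{-284 + \left(13 + 28 \left(-1\right)\right)} = - \frac{16562}{-284 + \left(13 - 28\right)} = - \frac{16562}{-284 - 15} = - \frac{16562}{-299} = \left(-16562\right) \left(- \frac{1}{299}\right) = \frac{1274}{23}$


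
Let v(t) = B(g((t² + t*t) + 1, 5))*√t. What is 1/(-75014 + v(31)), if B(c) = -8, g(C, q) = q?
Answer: -37507/2813549106 + 2*√31/1406774553 ≈ -1.3323e-5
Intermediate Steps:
v(t) = -8*√t
1/(-75014 + v(31)) = 1/(-75014 - 8*√31)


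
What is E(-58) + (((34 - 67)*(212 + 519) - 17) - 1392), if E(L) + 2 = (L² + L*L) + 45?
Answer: -18761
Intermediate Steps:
E(L) = 43 + 2*L² (E(L) = -2 + ((L² + L*L) + 45) = -2 + ((L² + L²) + 45) = -2 + (2*L² + 45) = -2 + (45 + 2*L²) = 43 + 2*L²)
E(-58) + (((34 - 67)*(212 + 519) - 17) - 1392) = (43 + 2*(-58)²) + (((34 - 67)*(212 + 519) - 17) - 1392) = (43 + 2*3364) + ((-33*731 - 17) - 1392) = (43 + 6728) + ((-24123 - 17) - 1392) = 6771 + (-24140 - 1392) = 6771 - 25532 = -18761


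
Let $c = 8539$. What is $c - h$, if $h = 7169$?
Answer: $1370$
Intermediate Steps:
$c - h = 8539 - 7169 = 1370$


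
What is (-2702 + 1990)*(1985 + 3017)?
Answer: -3561424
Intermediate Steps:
(-2702 + 1990)*(1985 + 3017) = -712*5002 = -3561424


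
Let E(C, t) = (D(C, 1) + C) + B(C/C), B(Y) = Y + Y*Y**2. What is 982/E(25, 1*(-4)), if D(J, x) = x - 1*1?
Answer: 982/27 ≈ 36.370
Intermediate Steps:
D(J, x) = -1 + x (D(J, x) = x - 1 = -1 + x)
B(Y) = Y + Y**3
E(C, t) = 2 + C (E(C, t) = ((-1 + 1) + C) + (C/C + (C/C)**3) = (0 + C) + (1 + 1**3) = C + (1 + 1) = C + 2 = 2 + C)
982/E(25, 1*(-4)) = 982/(2 + 25) = 982/27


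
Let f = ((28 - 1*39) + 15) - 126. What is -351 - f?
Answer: -229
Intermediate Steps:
f = -122 (f = ((28 - 39) + 15) - 126 = (-11 + 15) - 126 = 4 - 126 = -122)
-351 - f = -351 - 1*(-122) = -351 + 122 = -229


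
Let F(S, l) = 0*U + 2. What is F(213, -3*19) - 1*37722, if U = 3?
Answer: -37720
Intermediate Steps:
F(S, l) = 2 (F(S, l) = 0*3 + 2 = 0 + 2 = 2)
F(213, -3*19) - 1*37722 = 2 - 1*37722 = 2 - 37722 = -37720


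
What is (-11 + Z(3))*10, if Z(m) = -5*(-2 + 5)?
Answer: -260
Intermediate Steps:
Z(m) = -15 (Z(m) = -5*3 = -15)
(-11 + Z(3))*10 = (-11 - 15)*10 = -26*10 = -260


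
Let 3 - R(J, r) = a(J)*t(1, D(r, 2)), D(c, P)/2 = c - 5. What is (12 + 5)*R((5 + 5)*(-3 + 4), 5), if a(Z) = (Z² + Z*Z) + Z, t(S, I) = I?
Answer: 51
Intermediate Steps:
D(c, P) = -10 + 2*c (D(c, P) = 2*(c - 5) = 2*(-5 + c) = -10 + 2*c)
a(Z) = Z + 2*Z² (a(Z) = (Z² + Z²) + Z = 2*Z² + Z = Z + 2*Z²)
R(J, r) = 3 - J*(1 + 2*J)*(-10 + 2*r)
(12 + 5)*R((5 + 5)*(-3 + 4), 5) = (12 + 5)*(3 - 2*(5 + 5)*(-3 + 4)*(1 + 2*((5 + 5)*(-3 + 4)))*(-5 + 5)) = 17*(3 - 2*10*1*(1 + 2*(10*1))*0) = 17*(3 - 2*10*(1 + 2*10)*0) = 17*(3 - 2*10*(1 + 20)*0) = 17*(3 - 2*10*21*0) = 17*(3 + 0) = 17*3 = 51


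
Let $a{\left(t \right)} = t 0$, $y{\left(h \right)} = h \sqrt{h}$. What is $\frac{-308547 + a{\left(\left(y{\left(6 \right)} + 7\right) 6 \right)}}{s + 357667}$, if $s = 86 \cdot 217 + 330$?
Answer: $- \frac{34283}{41851} \approx -0.81917$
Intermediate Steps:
$s = 18992$ ($s = 18662 + 330 = 18992$)
$y{\left(h \right)} = h^{\frac{3}{2}}$
$a{\left(t \right)} = 0$
$\frac{-308547 + a{\left(\left(y{\left(6 \right)} + 7\right) 6 \right)}}{s + 357667} = \frac{-308547 + 0}{18992 + 357667} = - \frac{308547}{376659} = \left(-308547\right) \frac{1}{376659} = - \frac{34283}{41851}$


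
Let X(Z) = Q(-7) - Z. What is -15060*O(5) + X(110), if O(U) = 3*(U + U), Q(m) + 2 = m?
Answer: -451919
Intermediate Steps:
Q(m) = -2 + m
O(U) = 6*U (O(U) = 3*(2*U) = 6*U)
X(Z) = -9 - Z (X(Z) = (-2 - 7) - Z = -9 - Z)
-15060*O(5) + X(110) = -90360*5 + (-9 - 1*110) = -15060*30 + (-9 - 110) = -451800 - 119 = -451919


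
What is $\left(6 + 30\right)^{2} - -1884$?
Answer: $3180$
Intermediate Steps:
$\left(6 + 30\right)^{2} - -1884 = 36^{2} + 1884 = 1296 + 1884 = 3180$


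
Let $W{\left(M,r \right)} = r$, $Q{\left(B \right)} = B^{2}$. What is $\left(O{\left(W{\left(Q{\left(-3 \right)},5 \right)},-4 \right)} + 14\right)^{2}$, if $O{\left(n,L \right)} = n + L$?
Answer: $225$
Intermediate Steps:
$O{\left(n,L \right)} = L + n$
$\left(O{\left(W{\left(Q{\left(-3 \right)},5 \right)},-4 \right)} + 14\right)^{2} = \left(\left(-4 + 5\right) + 14\right)^{2} = \left(1 + 14\right)^{2} = 15^{2} = 225$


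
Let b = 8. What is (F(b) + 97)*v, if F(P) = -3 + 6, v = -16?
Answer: -1600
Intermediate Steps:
F(P) = 3
(F(b) + 97)*v = (3 + 97)*(-16) = 100*(-16) = -1600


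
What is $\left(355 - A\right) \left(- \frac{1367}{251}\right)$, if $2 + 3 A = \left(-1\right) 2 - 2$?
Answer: $- \frac{488019}{251} \approx -1944.3$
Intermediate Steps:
$A = -2$ ($A = - \frac{2}{3} + \frac{\left(-1\right) 2 - 2}{3} = - \frac{2}{3} + \frac{-2 - 2}{3} = - \frac{2}{3} + \frac{1}{3} \left(-4\right) = - \frac{2}{3} - \frac{4}{3} = -2$)
$\left(355 - A\right) \left(- \frac{1367}{251}\right) = \left(355 - -2\right) \left(- \frac{1367}{251}\right) = \left(355 + 2\right) \left(\left(-1367\right) \frac{1}{251}\right) = 357 \left(- \frac{1367}{251}\right) = - \frac{488019}{251}$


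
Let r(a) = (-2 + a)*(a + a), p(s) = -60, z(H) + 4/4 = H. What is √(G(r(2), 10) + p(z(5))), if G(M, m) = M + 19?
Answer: I*√41 ≈ 6.4031*I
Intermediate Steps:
z(H) = -1 + H
r(a) = 2*a*(-2 + a) (r(a) = (-2 + a)*(2*a) = 2*a*(-2 + a))
G(M, m) = 19 + M
√(G(r(2), 10) + p(z(5))) = √((19 + 2*2*(-2 + 2)) - 60) = √((19 + 2*2*0) - 60) = √((19 + 0) - 60) = √(19 - 60) = √(-41) = I*√41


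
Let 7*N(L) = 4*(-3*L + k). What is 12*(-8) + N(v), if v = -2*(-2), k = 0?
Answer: -720/7 ≈ -102.86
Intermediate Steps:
v = 4
N(L) = -12*L/7 (N(L) = (4*(-3*L + 0))/7 = (4*(-3*L))/7 = (-12*L)/7 = -12*L/7)
12*(-8) + N(v) = 12*(-8) - 12/7*4 = -96 - 48/7 = -720/7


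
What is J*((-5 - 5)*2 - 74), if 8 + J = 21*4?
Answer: -7144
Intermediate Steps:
J = 76 (J = -8 + 21*4 = -8 + 84 = 76)
J*((-5 - 5)*2 - 74) = 76*((-5 - 5)*2 - 74) = 76*(-10*2 - 74) = 76*(-20 - 74) = 76*(-94) = -7144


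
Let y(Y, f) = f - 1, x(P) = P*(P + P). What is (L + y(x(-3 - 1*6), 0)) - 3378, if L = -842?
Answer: -4221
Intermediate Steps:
x(P) = 2*P² (x(P) = P*(2*P) = 2*P²)
y(Y, f) = -1 + f
(L + y(x(-3 - 1*6), 0)) - 3378 = (-842 + (-1 + 0)) - 3378 = (-842 - 1) - 3378 = -843 - 3378 = -4221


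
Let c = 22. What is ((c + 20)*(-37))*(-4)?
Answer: 6216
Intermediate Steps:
((c + 20)*(-37))*(-4) = ((22 + 20)*(-37))*(-4) = (42*(-37))*(-4) = -1554*(-4) = 6216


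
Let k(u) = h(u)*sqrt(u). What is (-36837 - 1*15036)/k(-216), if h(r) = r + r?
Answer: -17291*I*sqrt(6)/5184 ≈ -8.1702*I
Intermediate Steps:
h(r) = 2*r
k(u) = 2*u**(3/2) (k(u) = (2*u)*sqrt(u) = 2*u**(3/2))
(-36837 - 1*15036)/k(-216) = (-36837 - 1*15036)/((2*(-216)**(3/2))) = (-36837 - 15036)/((2*(-1296*I*sqrt(6)))) = -51873*I*sqrt(6)/15552 = -17291*I*sqrt(6)/5184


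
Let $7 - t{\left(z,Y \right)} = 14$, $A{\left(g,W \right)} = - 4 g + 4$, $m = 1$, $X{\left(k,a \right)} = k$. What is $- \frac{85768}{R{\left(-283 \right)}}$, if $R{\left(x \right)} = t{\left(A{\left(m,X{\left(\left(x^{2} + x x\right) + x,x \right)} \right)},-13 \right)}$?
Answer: $\frac{85768}{7} \approx 12253.0$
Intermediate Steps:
$A{\left(g,W \right)} = 4 - 4 g$
$t{\left(z,Y \right)} = -7$ ($t{\left(z,Y \right)} = 7 - 14 = -7$)
$R{\left(x \right)} = -7$
$- \frac{85768}{R{\left(-283 \right)}} = - \frac{85768}{-7} = \left(-85768\right) \left(- \frac{1}{7}\right) = \frac{85768}{7}$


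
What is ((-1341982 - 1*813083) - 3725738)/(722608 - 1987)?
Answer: -5880803/720621 ≈ -8.1607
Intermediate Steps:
((-1341982 - 1*813083) - 3725738)/(722608 - 1987) = ((-1341982 - 813083) - 3725738)/720621 = (-2155065 - 3725738)*(1/720621) = -5880803*1/720621 = -5880803/720621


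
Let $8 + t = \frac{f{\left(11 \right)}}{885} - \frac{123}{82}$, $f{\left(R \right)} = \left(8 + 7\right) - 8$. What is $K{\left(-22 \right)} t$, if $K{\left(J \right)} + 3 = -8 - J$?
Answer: $- \frac{184811}{1770} \approx -104.41$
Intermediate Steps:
$K{\left(J \right)} = -11 - J$ ($K{\left(J \right)} = -3 - \left(8 + J\right) = -11 - J$)
$f{\left(R \right)} = 7$ ($f{\left(R \right)} = 15 - 8 = 7$)
$t = - \frac{16801}{1770}$ ($t = -8 + \left(\frac{7}{885} - \frac{123}{82}\right) = -8 + \left(7 \cdot \frac{1}{885} - \frac{3}{2}\right) = -8 + \left(\frac{7}{885} - \frac{3}{2}\right) = -8 - \frac{2641}{1770} = - \frac{16801}{1770} \approx -9.4921$)
$K{\left(-22 \right)} t = \left(-11 - -22\right) \left(- \frac{16801}{1770}\right) = \left(-11 + 22\right) \left(- \frac{16801}{1770}\right) = 11 \left(- \frac{16801}{1770}\right) = - \frac{184811}{1770}$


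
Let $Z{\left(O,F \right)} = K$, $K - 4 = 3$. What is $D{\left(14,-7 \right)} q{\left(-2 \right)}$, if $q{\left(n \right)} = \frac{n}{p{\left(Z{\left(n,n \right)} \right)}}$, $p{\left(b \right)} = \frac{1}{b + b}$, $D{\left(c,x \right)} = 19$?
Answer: $-532$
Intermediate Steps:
$K = 7$ ($K = 4 + 3 = 7$)
$Z{\left(O,F \right)} = 7$
$p{\left(b \right)} = \frac{1}{2 b}$
$q{\left(n \right)} = 14 n$ ($q{\left(n \right)} = \frac{n}{\frac{1}{2} \cdot \frac{1}{7}} = n \frac{1}{\frac{1}{14}} = n 14 = 14 n$)
$D{\left(14,-7 \right)} q{\left(-2 \right)} = 19 \cdot 14 \left(-2\right) = 19 \left(-28\right) = -532$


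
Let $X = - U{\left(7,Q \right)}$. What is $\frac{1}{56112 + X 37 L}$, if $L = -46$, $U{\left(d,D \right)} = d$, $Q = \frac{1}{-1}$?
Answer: $\frac{1}{68026} \approx 1.47 \cdot 10^{-5}$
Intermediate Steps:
$Q = -1$
$X = -7$ ($X = \left(-1\right) 7 = -7$)
$\frac{1}{56112 + X 37 L} = \frac{1}{56112 + \left(-7\right) 37 \left(-46\right)} = \frac{1}{56112 - -11914} = \frac{1}{56112 + 11914} = \frac{1}{68026}$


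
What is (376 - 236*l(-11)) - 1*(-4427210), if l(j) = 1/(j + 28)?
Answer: 75268726/17 ≈ 4.4276e+6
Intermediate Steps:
l(j) = 1/(28 + j)
(376 - 236*l(-11)) - 1*(-4427210) = (376 - 236/(28 - 11)) - 1*(-4427210) = (376 - 236/17) + 4427210 = 6156/17 + 4427210 = 75268726/17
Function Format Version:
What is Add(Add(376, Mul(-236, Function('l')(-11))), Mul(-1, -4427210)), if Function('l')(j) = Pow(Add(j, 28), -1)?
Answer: Rational(75268726, 17) ≈ 4.4276e+6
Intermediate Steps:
Function('l')(j) = Pow(Add(28, j), -1)
Add(Add(376, Mul(-236, Function('l')(-11))), Mul(-1, -4427210)) = Add(Add(376, Mul(-236, Pow(Add(28, -11), -1))), Mul(-1, -4427210)) = Add(Add(376, Mul(-236, Pow(17, -1))), 4427210) = Add(Add(376, Mul(-236, Rational(1, 17))), 4427210) = Add(Add(376, Rational(-236, 17)), 4427210) = Add(Rational(6156, 17), 4427210) = Rational(75268726, 17)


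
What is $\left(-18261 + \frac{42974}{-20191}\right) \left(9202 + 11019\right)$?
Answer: $- \frac{7456510432325}{20191} \approx -3.693 \cdot 10^{8}$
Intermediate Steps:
$\left(-18261 + \frac{42974}{-20191}\right) \left(9202 + 11019\right) = \left(-18261 + 42974 \left(- \frac{1}{20191}\right)\right) 20221 = \left(-18261 - \frac{42974}{20191}\right) 20221 = \left(- \frac{368750825}{20191}\right) 20221 = - \frac{7456510432325}{20191}$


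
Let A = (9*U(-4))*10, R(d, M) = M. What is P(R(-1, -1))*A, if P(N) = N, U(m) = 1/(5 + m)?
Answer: -90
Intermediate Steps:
A = 90 (A = (9/(5 - 4))*10 = (9/1)*10 = (9*1)*10 = 9*10 = 90)
P(R(-1, -1))*A = -1*90 = -90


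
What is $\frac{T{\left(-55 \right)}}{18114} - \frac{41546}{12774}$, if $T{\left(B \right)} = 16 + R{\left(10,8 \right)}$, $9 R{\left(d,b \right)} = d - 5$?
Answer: $- \frac{1128529145}{347082354} \approx -3.2515$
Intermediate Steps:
$R{\left(d,b \right)} = - \frac{5}{9} + \frac{d}{9}$ ($R{\left(d,b \right)} = \frac{d - 5}{9} = \frac{-5 + d}{9} = - \frac{5}{9} + \frac{d}{9}$)
$T{\left(B \right)} = \frac{149}{9}$ ($T{\left(B \right)} = 16 + \left(- \frac{5}{9} + \frac{1}{9} \cdot 10\right) = 16 + \left(- \frac{5}{9} + \frac{10}{9}\right) = 16 + \frac{5}{9} = \frac{149}{9}$)
$\frac{T{\left(-55 \right)}}{18114} - \frac{41546}{12774} = \frac{149}{9 \cdot 18114} - \frac{41546}{12774} = \frac{149}{9} \cdot \frac{1}{18114} - \frac{20773}{6387} = \frac{149}{163026} - \frac{20773}{6387} = - \frac{1128529145}{347082354}$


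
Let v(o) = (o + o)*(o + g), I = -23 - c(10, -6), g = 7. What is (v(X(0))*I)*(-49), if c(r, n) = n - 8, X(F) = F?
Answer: 0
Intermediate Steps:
c(r, n) = -8 + n
I = -9 (I = -23 - (-8 - 6) = -23 - 1*(-14) = -23 + 14 = -9)
v(o) = 2*o*(7 + o) (v(o) = (o + o)*(o + 7) = (2*o)*(7 + o) = 2*o*(7 + o))
(v(X(0))*I)*(-49) = ((2*0*(7 + 0))*(-9))*(-49) = ((2*0*7)*(-9))*(-49) = (0*(-9))*(-49) = 0*(-49) = 0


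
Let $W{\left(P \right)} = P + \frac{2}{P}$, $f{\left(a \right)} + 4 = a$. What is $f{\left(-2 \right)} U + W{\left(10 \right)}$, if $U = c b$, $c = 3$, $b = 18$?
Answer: $- \frac{1569}{5} \approx -313.8$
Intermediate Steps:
$f{\left(a \right)} = -4 + a$
$U = 54$ ($U = 3 \cdot 18 = 54$)
$f{\left(-2 \right)} U + W{\left(10 \right)} = \left(-4 - 2\right) 54 + \left(10 + \frac{2}{10}\right) = \left(-6\right) 54 + \left(10 + 2 \cdot \frac{1}{10}\right) = -324 + \left(10 + \frac{1}{5}\right) = -324 + \frac{51}{5} = - \frac{1569}{5}$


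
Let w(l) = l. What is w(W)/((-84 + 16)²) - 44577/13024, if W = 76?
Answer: -12820889/3763936 ≈ -3.4062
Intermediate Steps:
w(W)/((-84 + 16)²) - 44577/13024 = 76/((-84 + 16)²) - 44577/13024 = 76/((-68)²) - 44577*1/13024 = 76/4624 - 44577/13024 = 76*(1/4624) - 44577/13024 = 19/1156 - 44577/13024 = -12820889/3763936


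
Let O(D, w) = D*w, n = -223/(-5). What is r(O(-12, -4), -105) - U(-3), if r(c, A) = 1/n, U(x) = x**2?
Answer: -2002/223 ≈ -8.9776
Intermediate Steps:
n = 223/5 (n = -223*(-1/5) = 223/5 ≈ 44.600)
r(c, A) = 5/223 (r(c, A) = 1/(223/5) = 5/223)
r(O(-12, -4), -105) - U(-3) = 5/223 - 1*(-3)**2 = 5/223 - 1*9 = 5/223 - 9 = -2002/223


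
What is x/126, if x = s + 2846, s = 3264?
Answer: 3055/63 ≈ 48.492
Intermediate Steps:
x = 6110 (x = 3264 + 2846 = 6110)
x/126 = 6110/126 = 6110*(1/126) = 3055/63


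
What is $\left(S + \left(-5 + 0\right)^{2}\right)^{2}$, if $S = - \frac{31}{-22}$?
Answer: $\frac{337561}{484} \approx 697.44$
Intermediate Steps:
$S = \frac{31}{22}$ ($S = \left(-31\right) \left(- \frac{1}{22}\right) = \frac{31}{22} \approx 1.4091$)
$\left(S + \left(-5 + 0\right)^{2}\right)^{2} = \left(\frac{31}{22} + \left(-5 + 0\right)^{2}\right)^{2} = \left(\frac{31}{22} + \left(-5\right)^{2}\right)^{2} = \left(\frac{31}{22} + 25\right)^{2} = \left(\frac{581}{22}\right)^{2} = \frac{337561}{484}$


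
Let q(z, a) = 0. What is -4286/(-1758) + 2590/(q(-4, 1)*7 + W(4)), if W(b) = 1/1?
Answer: 2278753/879 ≈ 2592.4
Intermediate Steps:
W(b) = 1
-4286/(-1758) + 2590/(q(-4, 1)*7 + W(4)) = -4286/(-1758) + 2590/(0*7 + 1) = -4286*(-1/1758) + 2590/(0 + 1) = 2143/879 + 2590/1 = 2143/879 + 2590*1 = 2143/879 + 2590 = 2278753/879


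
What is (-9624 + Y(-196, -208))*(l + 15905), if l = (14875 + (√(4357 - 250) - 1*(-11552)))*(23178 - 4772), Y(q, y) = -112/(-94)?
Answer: -219999241988624/47 - 308007181984*√3/47 ≈ -4.6922e+12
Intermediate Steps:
Y(q, y) = 56/47 (Y(q, y) = -112*(-1/94) = 56/47)
l = 486415362 + 681022*√3 (l = (14875 + (√4107 + 11552))*18406 = (14875 + (37*√3 + 11552))*18406 = (14875 + (11552 + 37*√3))*18406 = (26427 + 37*√3)*18406 = 486415362 + 681022*√3 ≈ 4.8760e+8)
(-9624 + Y(-196, -208))*(l + 15905) = (-9624 + 56/47)*((486415362 + 681022*√3) + 15905) = -452272*(486431267 + 681022*√3)/47 = -219999241988624/47 - 308007181984*√3/47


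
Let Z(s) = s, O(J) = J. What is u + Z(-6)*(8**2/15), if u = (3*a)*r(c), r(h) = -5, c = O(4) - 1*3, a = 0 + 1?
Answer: -203/5 ≈ -40.600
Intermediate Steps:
a = 1
c = 1 (c = 4 - 1*3 = 4 - 3 = 1)
u = -15 (u = (3*1)*(-5) = 3*(-5) = -15)
u + Z(-6)*(8**2/15) = -15 - 6*8**2/15 = -15 - 384/15 = -15 - 6*64/15 = -15 - 128/5 = -203/5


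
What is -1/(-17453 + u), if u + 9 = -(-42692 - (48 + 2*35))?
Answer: -1/25348 ≈ -3.9451e-5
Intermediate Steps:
u = 42801 (u = -9 - (-42692 - (48 + 2*35)) = -9 - (-42692 - (48 + 70)) = -9 - (-42692 - 1*118) = -9 - (-42692 - 118) = -9 - 1*(-42810) = -9 + 42810 = 42801)
-1/(-17453 + u) = -1/(-17453 + 42801) = -1/25348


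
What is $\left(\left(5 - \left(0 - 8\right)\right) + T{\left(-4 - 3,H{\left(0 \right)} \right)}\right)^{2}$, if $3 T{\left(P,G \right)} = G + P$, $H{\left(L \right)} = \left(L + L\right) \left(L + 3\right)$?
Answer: $\frac{1024}{9} \approx 113.78$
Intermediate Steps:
$H{\left(L \right)} = 2 L \left(3 + L\right)$
$T{\left(P,G \right)} = \frac{G}{3} + \frac{P}{3}$ ($T{\left(P,G \right)} = \frac{G + P}{3} = \frac{G}{3} + \frac{P}{3}$)
$\left(\left(5 - \left(0 - 8\right)\right) + T{\left(-4 - 3,H{\left(0 \right)} \right)}\right)^{2} = \left(\left(5 - \left(0 - 8\right)\right) + \left(\frac{2 \cdot 0 \left(3 + 0\right)}{3} + \frac{-4 - 3}{3}\right)\right)^{2} = \left(\left(5 - \left(0 - 8\right)\right) + \left(\frac{2 \cdot 0 \cdot 3}{3} + \frac{-4 - 3}{3}\right)\right)^{2} = \left(\left(5 - -8\right) + \left(\frac{1}{3} \cdot 0 + \frac{1}{3} \left(-7\right)\right)\right)^{2} = \left(\left(5 + 8\right) + \left(0 - \frac{7}{3}\right)\right)^{2} = \left(13 - \frac{7}{3}\right)^{2} = \left(\frac{32}{3}\right)^{2} = \frac{1024}{9}$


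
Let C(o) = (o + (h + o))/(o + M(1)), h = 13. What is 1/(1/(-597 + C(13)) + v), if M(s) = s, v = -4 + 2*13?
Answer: 8319/183004 ≈ 0.045458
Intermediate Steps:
v = 22 (v = -4 + 26 = 22)
C(o) = (13 + 2*o)/(1 + o) (C(o) = (o + (13 + o))/(o + 1) = (13 + 2*o)/(1 + o))
1/(1/(-597 + C(13)) + v) = 1/(1/(-597 + (13 + 2*13)/(1 + 13)) + 22) = 1/(1/(-597 + (13 + 26)/14) + 22) = 1/(1/(-597 + (1/14)*39) + 22) = 1/(1/(-597 + 39/14) + 22) = 1/(1/(-8319/14) + 22) = 1/(-14/8319 + 22) = 1/(183004/8319) = 8319/183004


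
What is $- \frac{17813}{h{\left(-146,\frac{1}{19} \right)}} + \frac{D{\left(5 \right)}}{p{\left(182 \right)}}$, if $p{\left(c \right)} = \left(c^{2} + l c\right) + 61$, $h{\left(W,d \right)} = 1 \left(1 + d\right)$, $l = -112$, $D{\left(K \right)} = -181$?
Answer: $- \frac{4332463667}{256020} \approx -16922.0$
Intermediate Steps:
$h{\left(W,d \right)} = 1 + d$
$p{\left(c \right)} = 61 + c^{2} - 112 c$ ($p{\left(c \right)} = \left(c^{2} - 112 c\right) + 61 = 61 + c^{2} - 112 c$)
$- \frac{17813}{h{\left(-146,\frac{1}{19} \right)}} + \frac{D{\left(5 \right)}}{p{\left(182 \right)}} = - \frac{17813}{1 + \frac{1}{19}} - \frac{181}{61 + 182^{2} - 20384} = - \frac{17813}{1 + \frac{1}{19}} - \frac{181}{61 + 33124 - 20384} = - \frac{17813}{\frac{20}{19}} - \frac{181}{12801} = \left(-17813\right) \frac{19}{20} - \frac{181}{12801} = - \frac{338447}{20} - \frac{181}{12801} = - \frac{4332463667}{256020}$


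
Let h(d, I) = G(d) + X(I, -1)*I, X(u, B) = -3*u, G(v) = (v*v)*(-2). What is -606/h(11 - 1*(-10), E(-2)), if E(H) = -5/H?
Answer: 808/1201 ≈ 0.67277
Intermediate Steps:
G(v) = -2*v**2 (G(v) = v**2*(-2) = -2*v**2)
h(d, I) = -3*I**2 - 2*d**2 (h(d, I) = -2*d**2 + (-3*I)*I = -2*d**2 - 3*I**2 = -3*I**2 - 2*d**2)
-606/h(11 - 1*(-10), E(-2)) = -606/(-3*(-5/(-2))**2 - 2*(11 - 1*(-10))**2) = -606/(-3*(-5*(-1/2))**2 - 2*(11 + 10)**2) = -606/(-3*(5/2)**2 - 2*21**2) = -606/(-3*25/4 - 2*441) = -606/(-75/4 - 882) = -606/(-3603/4) = -606*(-4/3603) = 808/1201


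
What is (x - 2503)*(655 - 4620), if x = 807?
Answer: 6724640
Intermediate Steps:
(x - 2503)*(655 - 4620) = (807 - 2503)*(655 - 4620) = -1696*(-3965) = 6724640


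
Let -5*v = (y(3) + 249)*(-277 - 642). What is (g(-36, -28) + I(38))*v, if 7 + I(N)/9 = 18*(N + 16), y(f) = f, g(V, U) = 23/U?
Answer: 2011151547/5 ≈ 4.0223e+8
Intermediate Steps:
I(N) = 2529 + 162*N (I(N) = -63 + 9*(18*(N + 16)) = -63 + 9*(18*(16 + N)) = -63 + 9*(288 + 18*N) = -63 + (2592 + 162*N) = 2529 + 162*N)
v = 231588/5 (v = -(3 + 249)*(-277 - 642)/5 = -252*(-919)/5 = -⅕*(-231588) = 231588/5 ≈ 46318.)
(g(-36, -28) + I(38))*v = (23/(-28) + (2529 + 162*38))*(231588/5) = (23*(-1/28) + (2529 + 6156))*(231588/5) = (-23/28 + 8685)*(231588/5) = (243157/28)*(231588/5) = 2011151547/5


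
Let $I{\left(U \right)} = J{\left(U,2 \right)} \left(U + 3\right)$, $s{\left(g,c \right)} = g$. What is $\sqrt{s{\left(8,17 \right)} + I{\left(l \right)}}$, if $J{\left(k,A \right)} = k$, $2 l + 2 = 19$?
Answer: $\frac{3 \sqrt{47}}{2} \approx 10.283$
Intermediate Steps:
$l = \frac{17}{2}$ ($l = -1 + \frac{1}{2} \cdot 19 = -1 + \frac{19}{2} = \frac{17}{2} \approx 8.5$)
$I{\left(U \right)} = U \left(3 + U\right)$ ($I{\left(U \right)} = U \left(U + 3\right) = U \left(3 + U\right)$)
$\sqrt{s{\left(8,17 \right)} + I{\left(l \right)}} = \sqrt{8 + \frac{17 \left(3 + \frac{17}{2}\right)}{2}} = \sqrt{8 + \frac{17}{2} \cdot \frac{23}{2}} = \sqrt{8 + \frac{391}{4}} = \sqrt{\frac{423}{4}} = \frac{3 \sqrt{47}}{2}$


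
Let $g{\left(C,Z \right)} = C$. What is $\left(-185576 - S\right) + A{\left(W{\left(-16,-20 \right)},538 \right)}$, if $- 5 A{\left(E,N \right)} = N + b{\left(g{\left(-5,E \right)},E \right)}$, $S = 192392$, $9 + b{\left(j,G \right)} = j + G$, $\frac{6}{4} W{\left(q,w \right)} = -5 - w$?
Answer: $- \frac{1890374}{5} \approx -3.7808 \cdot 10^{5}$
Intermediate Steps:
$W{\left(q,w \right)} = - \frac{10}{3} - \frac{2 w}{3}$ ($W{\left(q,w \right)} = \frac{2 \left(-5 - w\right)}{3} = - \frac{10}{3} - \frac{2 w}{3}$)
$b{\left(j,G \right)} = -9 + G + j$ ($b{\left(j,G \right)} = -9 + \left(j + G\right) = -9 + \left(G + j\right) = -9 + G + j$)
$A{\left(E,N \right)} = \frac{14}{5} - \frac{E}{5} - \frac{N}{5}$ ($A{\left(E,N \right)} = - \frac{N - \left(14 - E\right)}{5} = - \frac{N + \left(-14 + E\right)}{5} = - \frac{-14 + E + N}{5} = \frac{14}{5} - \frac{E}{5} - \frac{N}{5}$)
$\left(-185576 - S\right) + A{\left(W{\left(-16,-20 \right)},538 \right)} = \left(-185576 - 192392\right) - \left(\frac{524}{5} + \frac{- \frac{10}{3} - - \frac{40}{3}}{5}\right) = \left(-185576 - 192392\right) - \left(\frac{524}{5} + \frac{- \frac{10}{3} + \frac{40}{3}}{5}\right) = -377968 - \frac{534}{5} = - \frac{1890374}{5}$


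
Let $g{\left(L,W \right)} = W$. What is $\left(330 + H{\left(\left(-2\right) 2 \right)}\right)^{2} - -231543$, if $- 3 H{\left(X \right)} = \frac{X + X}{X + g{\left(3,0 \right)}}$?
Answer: $\frac{3060031}{9} \approx 3.4 \cdot 10^{5}$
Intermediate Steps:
$H{\left(X \right)} = - \frac{2}{3}$ ($H{\left(X \right)} = - \frac{\left(X + X\right) \frac{1}{X + 0}}{3} = - \frac{2 X \frac{1}{X}}{3} = \left(- \frac{1}{3}\right) 2 = - \frac{2}{3}$)
$\left(330 + H{\left(\left(-2\right) 2 \right)}\right)^{2} - -231543 = \left(330 - \frac{2}{3}\right)^{2} - -231543 = \left(\frac{988}{3}\right)^{2} + 231543 = \frac{976144}{9} + 231543 = \frac{3060031}{9}$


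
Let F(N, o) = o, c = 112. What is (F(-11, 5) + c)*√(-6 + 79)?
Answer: 117*√73 ≈ 999.65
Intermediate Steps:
(F(-11, 5) + c)*√(-6 + 79) = (5 + 112)*√(-6 + 79) = 117*√73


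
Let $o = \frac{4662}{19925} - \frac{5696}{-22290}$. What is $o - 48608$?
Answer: $- \frac{2158796856722}{44412825} \approx -48608.0$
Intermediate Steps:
$o = \frac{21740878}{44412825}$ ($o = 4662 \cdot \frac{1}{19925} - - \frac{2848}{11145} = \frac{4662}{19925} + \frac{2848}{11145} = \frac{21740878}{44412825} \approx 0.48952$)
$o - 48608 = \frac{21740878}{44412825} - 48608 = - \frac{2158796856722}{44412825}$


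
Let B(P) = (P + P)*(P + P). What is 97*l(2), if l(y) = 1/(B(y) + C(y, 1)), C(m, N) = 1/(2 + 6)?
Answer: 776/129 ≈ 6.0155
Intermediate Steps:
C(m, N) = ⅛ (C(m, N) = 1/8 = ⅛)
B(P) = 4*P² (B(P) = (2*P)*(2*P) = 4*P²)
l(y) = 1/(⅛ + 4*y²) (l(y) = 1/(4*y² + ⅛) = 1/(⅛ + 4*y²))
97*l(2) = 97*(8/(1 + 32*2²)) = 97*(8/(1 + 32*4)) = 97*(8/(1 + 128)) = 97*(8/129) = 776/129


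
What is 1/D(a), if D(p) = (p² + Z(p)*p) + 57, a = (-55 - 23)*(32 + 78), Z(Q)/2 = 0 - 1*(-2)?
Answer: 1/73582137 ≈ 1.3590e-8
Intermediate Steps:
Z(Q) = 4 (Z(Q) = 2*(0 - 1*(-2)) = 2*(0 + 2) = 2*2 = 4)
a = -8580 (a = -78*110 = -8580)
D(p) = 57 + p² + 4*p (D(p) = (p² + 4*p) + 57 = 57 + p² + 4*p)
1/D(a) = 1/(57 + (-8580)² + 4*(-8580)) = 1/(57 + 73616400 - 34320) = 1/73582137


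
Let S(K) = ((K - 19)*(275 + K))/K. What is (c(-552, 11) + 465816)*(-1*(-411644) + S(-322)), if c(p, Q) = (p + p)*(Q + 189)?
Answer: 16236394539228/161 ≈ 1.0085e+11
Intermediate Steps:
S(K) = (-19 + K)*(275 + K)/K (S(K) = ((-19 + K)*(275 + K))/K = (-19 + K)*(275 + K)/K)
c(p, Q) = 2*p*(189 + Q) (c(p, Q) = (2*p)*(189 + Q) = 2*p*(189 + Q))
(c(-552, 11) + 465816)*(-1*(-411644) + S(-322)) = (2*(-552)*(189 + 11) + 465816)*(-1*(-411644) + (256 - 322 - 5225/(-322))) = (2*(-552)*200 + 465816)*(411644 + (256 - 322 - 5225*(-1/322))) = (-220800 + 465816)*(411644 + (256 - 322 + 5225/322)) = 245016*(411644 - 16027/322) = 245016*(132533341/322) = 16236394539228/161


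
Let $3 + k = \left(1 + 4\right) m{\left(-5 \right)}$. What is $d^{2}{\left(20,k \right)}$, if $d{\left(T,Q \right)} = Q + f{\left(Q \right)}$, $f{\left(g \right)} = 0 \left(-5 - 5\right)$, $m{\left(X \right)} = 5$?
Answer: $484$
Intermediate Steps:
$f{\left(g \right)} = 0$ ($f{\left(g \right)} = 0 \left(-10\right) = 0$)
$k = 22$ ($k = -3 + \left(1 + 4\right) 5 = -3 + 5 \cdot 5 = -3 + 25 = 22$)
$d{\left(T,Q \right)} = Q$ ($d{\left(T,Q \right)} = Q + 0 = Q$)
$d^{2}{\left(20,k \right)} = 22^{2} = 484$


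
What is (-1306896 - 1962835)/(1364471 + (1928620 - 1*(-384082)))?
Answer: -3269731/3677173 ≈ -0.88920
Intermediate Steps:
(-1306896 - 1962835)/(1364471 + (1928620 - 1*(-384082))) = -3269731/(1364471 + (1928620 + 384082)) = -3269731/(1364471 + 2312702) = -3269731/3677173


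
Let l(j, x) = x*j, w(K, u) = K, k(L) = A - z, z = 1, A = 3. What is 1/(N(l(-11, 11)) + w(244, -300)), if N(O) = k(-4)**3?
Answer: 1/252 ≈ 0.0039683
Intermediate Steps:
k(L) = 2 (k(L) = 3 - 1*1 = 3 - 1 = 2)
l(j, x) = j*x
N(O) = 8 (N(O) = 2**3 = 8)
1/(N(l(-11, 11)) + w(244, -300)) = 1/(8 + 244) = 1/252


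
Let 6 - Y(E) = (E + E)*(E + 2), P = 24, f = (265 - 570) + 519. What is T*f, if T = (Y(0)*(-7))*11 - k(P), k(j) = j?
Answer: -104004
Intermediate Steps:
f = 214 (f = -305 + 519 = 214)
Y(E) = 6 - 2*E*(2 + E) (Y(E) = 6 - (E + E)*(E + 2) = 6 - 2*E*(2 + E))
T = -486 (T = ((6 - 4*0 - 2*0²)*(-7))*11 - 1*24 = ((6 + 0 - 2*0)*(-7))*11 - 24 = ((6 + 0 + 0)*(-7))*11 - 24 = (6*(-7))*11 - 24 = -42*11 - 24 = -462 - 24 = -486)
T*f = -486*214 = -104004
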